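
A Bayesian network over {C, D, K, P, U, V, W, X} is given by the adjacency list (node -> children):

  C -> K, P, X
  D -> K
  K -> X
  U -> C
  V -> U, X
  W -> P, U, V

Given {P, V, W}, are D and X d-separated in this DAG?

6 paths connect D and X; each must be blocked for d-separation to hold:
Path 1: D → K → X
  K is a chain and K is not conditioned on — no node blocks this path, so it is active.
Path 2: D → K ← C ← U ← W → V → X
  K is a collider here and neither K nor any of its descendants is conditioned on, so the collider stays closed — the path is blocked at K.
Path 3: D → K ← C ← U ← V → X
  K is a collider here and neither K nor any of its descendants is conditioned on, so the collider stays closed — the path is blocked at K.
Path 4: D → K ← C → X
  K is a collider here and neither K nor any of its descendants is conditioned on, so the collider stays closed — the path is blocked at K.
Path 5: D → K ← C → P ← W → U ← V → X
  K is a collider here and neither K nor any of its descendants is conditioned on, so the collider stays closed — the path is blocked at K.
Path 6: D → K ← C → P ← W → V → X
  K is a collider here and neither K nor any of its descendants is conditioned on, so the collider stays closed — the path is blocked at K.
Because an active path exists, D and X are not d-separated.

No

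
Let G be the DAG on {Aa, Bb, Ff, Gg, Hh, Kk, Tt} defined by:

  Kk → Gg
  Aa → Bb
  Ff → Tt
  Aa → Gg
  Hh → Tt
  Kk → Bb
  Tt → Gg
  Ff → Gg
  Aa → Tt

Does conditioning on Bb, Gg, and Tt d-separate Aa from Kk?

No — Aa and Kk are not d-separated given {Bb, Gg, Tt}.

4 paths connect Aa and Kk; each must be blocked for d-separation to hold:
Path 1: Aa → Bb ← Kk
  Bb is a collider and Bb is conditioned on, which opens it — no node blocks this path, so it is active.
Path 2: Aa → Gg ← Kk
  Gg is a collider and Gg is conditioned on, which opens it — no node blocks this path, so it is active.
Path 3: Aa → Tt ← Ff → Gg ← Kk
  Tt is a collider and Tt is conditioned on, which opens it; Ff is a fork and Ff is not conditioned on; Gg is a collider and Gg is conditioned on, which opens it — no node blocks this path, so it is active.
Path 4: Aa → Tt → Gg ← Kk
  Tt is a chain here and Tt is conditioned on, so the path is blocked at Tt.
Because an active path exists, Aa and Kk are not d-separated.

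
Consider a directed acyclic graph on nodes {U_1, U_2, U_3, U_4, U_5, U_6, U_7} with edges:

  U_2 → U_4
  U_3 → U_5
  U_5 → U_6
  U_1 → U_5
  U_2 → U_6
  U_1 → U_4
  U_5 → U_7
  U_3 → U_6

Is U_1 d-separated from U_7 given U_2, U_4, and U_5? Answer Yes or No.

Yes — U_1 and U_7 are d-separated given {U_2, U_4, U_5}.

Enumerating the 3 paths from U_1 to U_7 and testing each for blocking by {U_2, U_4, U_5}:
Path 1: U_1 → U_4 ← U_2 → U_6 ← U_3 → U_5 → U_7
  U_2 is a fork here and U_2 is conditioned on, so the path is blocked at U_2.
Path 2: U_1 → U_4 ← U_2 → U_6 ← U_5 → U_7
  U_2 is a fork here and U_2 is conditioned on, so the path is blocked at U_2.
Path 3: U_1 → U_5 → U_7
  U_5 is a chain here and U_5 is conditioned on, so the path is blocked at U_5.
Every path is blocked, so U_1 and U_7 are d-separated given {U_2, U_4, U_5}.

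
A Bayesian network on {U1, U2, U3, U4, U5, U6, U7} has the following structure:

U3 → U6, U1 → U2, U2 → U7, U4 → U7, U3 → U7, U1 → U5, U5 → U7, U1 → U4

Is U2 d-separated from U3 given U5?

We examine all 3 paths between U2 and U3:
Path 1: U2 ← U1 → U4 → U7 ← U3
  U7 is a collider here and neither U7 nor any of its descendants is conditioned on, so the collider stays closed — the path is blocked at U7.
Path 2: U2 ← U1 → U5 → U7 ← U3
  U5 is a chain here and U5 is conditioned on, so the path is blocked at U5.
Path 3: U2 → U7 ← U3
  U7 is a collider here and neither U7 nor any of its descendants is conditioned on, so the collider stays closed — the path is blocked at U7.
Every path is blocked, so U2 and U3 are d-separated given {U5}.

Yes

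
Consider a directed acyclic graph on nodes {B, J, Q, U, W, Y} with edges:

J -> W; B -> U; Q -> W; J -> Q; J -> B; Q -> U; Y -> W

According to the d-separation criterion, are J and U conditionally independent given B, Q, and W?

Yes

Enumerating the 3 paths from J to U and testing each for blocking by {B, Q, W}:
Path 1: J → W ← Q → U
  Q is a fork here and Q is conditioned on, so the path is blocked at Q.
Path 2: J → B → U
  B is a chain here and B is conditioned on, so the path is blocked at B.
Path 3: J → Q → U
  Q is a chain here and Q is conditioned on, so the path is blocked at Q.
All paths are blocked; J ⊥ U | {B, Q, W} holds.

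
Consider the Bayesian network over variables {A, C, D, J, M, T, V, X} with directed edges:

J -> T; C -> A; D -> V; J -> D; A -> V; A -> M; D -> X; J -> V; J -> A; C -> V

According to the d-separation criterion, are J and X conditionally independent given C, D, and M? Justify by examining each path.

There are 4 undirected paths between J and X; checking each against the conditioning set {C, D, M}:
  1. J → A ← C → V ← D → X — A:collider[open]; C:fork[blocks]; V:collider[blocks]; D:fork[blocks] ⇒ blocked
  2. J → A → V ← D → X — A:chain[open]; V:collider[blocks]; D:fork[blocks] ⇒ blocked
  3. J → D → X — D:chain[blocks] ⇒ blocked
  4. J → V ← D → X — V:collider[blocks]; D:fork[blocks] ⇒ blocked
Every path is blocked, so J and X are d-separated given {C, D, M}.

Yes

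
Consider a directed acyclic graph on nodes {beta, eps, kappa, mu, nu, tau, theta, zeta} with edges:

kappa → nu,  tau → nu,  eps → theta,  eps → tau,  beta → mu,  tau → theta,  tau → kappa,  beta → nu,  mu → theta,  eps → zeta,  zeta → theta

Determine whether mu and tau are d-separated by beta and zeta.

There are 5 undirected paths between mu and tau; checking each against the conditioning set {beta, zeta}:
Path 1: mu → theta ← zeta ← eps → tau
  theta is a collider here and neither theta nor any of its descendants is conditioned on, so the collider stays closed — the path is blocked at theta.
Path 2: mu → theta ← tau
  theta is a collider here and neither theta nor any of its descendants is conditioned on, so the collider stays closed — the path is blocked at theta.
Path 3: mu → theta ← eps → tau
  theta is a collider here and neither theta nor any of its descendants is conditioned on, so the collider stays closed — the path is blocked at theta.
Path 4: mu ← beta → nu ← tau
  beta is a fork here and beta is conditioned on, so the path is blocked at beta.
Path 5: mu ← beta → nu ← kappa ← tau
  beta is a fork here and beta is conditioned on, so the path is blocked at beta.
All paths are blocked; mu ⊥ tau | {beta, zeta} holds.

Yes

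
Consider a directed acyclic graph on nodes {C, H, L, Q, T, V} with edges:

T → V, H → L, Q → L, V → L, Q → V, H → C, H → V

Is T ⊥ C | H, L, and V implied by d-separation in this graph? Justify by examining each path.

Yes

3 paths connect T and C; each must be blocked for d-separation to hold:
Path 1: T → V → L ← H → C
  V is a chain here and V is conditioned on, so the path is blocked at V.
Path 2: T → V ← H → C
  H is a fork here and H is conditioned on, so the path is blocked at H.
Path 3: T → V ← Q → L ← H → C
  H is a fork here and H is conditioned on, so the path is blocked at H.
Every path is blocked, so T and C are d-separated given {H, L, V}.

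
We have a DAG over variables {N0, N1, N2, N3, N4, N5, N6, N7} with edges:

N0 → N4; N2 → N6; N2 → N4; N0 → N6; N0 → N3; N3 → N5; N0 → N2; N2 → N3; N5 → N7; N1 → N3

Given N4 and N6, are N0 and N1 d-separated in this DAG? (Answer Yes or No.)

Yes

We examine all 4 paths between N0 and N1:
Path 1: N0 → N6 ← N2 → N3 ← N1
  N3 is a collider here and neither N3 nor any of its descendants is conditioned on, so the collider stays closed — the path is blocked at N3.
Path 2: N0 → N3 ← N1
  N3 is a collider here and neither N3 nor any of its descendants is conditioned on, so the collider stays closed — the path is blocked at N3.
Path 3: N0 → N2 → N3 ← N1
  N3 is a collider here and neither N3 nor any of its descendants is conditioned on, so the collider stays closed — the path is blocked at N3.
Path 4: N0 → N4 ← N2 → N3 ← N1
  N3 is a collider here and neither N3 nor any of its descendants is conditioned on, so the collider stays closed — the path is blocked at N3.
Since every path is blocked, d-separation holds.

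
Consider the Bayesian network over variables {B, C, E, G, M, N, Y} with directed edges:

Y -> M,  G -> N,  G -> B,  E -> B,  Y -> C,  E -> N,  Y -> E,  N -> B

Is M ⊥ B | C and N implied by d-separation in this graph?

3 paths connect M and B; each must be blocked for d-separation to hold:
Path 1: M ← Y → E → B
  Y is a fork and Y is not conditioned on; E is a chain and E is not conditioned on — no node blocks this path, so it is active.
Path 2: M ← Y → E → N → B
  N is a chain here and N is conditioned on, so the path is blocked at N.
Path 3: M ← Y → E → N ← G → B
  Y is a fork and Y is not conditioned on; E is a chain and E is not conditioned on; N is a collider and N is conditioned on, which opens it; G is a fork and G is not conditioned on — no node blocks this path, so it is active.
Since the path M ← Y → E → B is active, M and B are not d-separated given {C, N}.

No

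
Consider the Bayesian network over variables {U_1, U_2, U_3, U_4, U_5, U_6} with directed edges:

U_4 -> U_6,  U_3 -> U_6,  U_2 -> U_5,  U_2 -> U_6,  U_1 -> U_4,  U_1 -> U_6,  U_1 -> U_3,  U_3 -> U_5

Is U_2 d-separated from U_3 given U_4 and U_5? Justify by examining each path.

Enumerating the 4 paths from U_2 to U_3 and testing each for blocking by {U_4, U_5}:
  1. U_2 → U_6 ← U_1 → U_3 — U_6:collider[blocks]; U_1:fork[open] ⇒ blocked
  2. U_2 → U_6 ← U_4 ← U_1 → U_3 — U_6:collider[blocks]; U_4:chain[blocks]; U_1:fork[open] ⇒ blocked
  3. U_2 → U_6 ← U_3 — U_6:collider[blocks] ⇒ blocked
  4. U_2 → U_5 ← U_3 — U_5:collider[open] ⇒ active
Since the path U_2 → U_5 ← U_3 is active, U_2 and U_3 are not d-separated given {U_4, U_5}.

No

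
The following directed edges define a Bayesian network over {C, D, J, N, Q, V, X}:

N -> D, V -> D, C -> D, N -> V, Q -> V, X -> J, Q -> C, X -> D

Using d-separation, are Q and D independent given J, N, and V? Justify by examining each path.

No — Q and D are not d-separated given {J, N, V}.

We examine all 3 paths between Q and D:
  1. Q → C → D — C:chain[open] ⇒ active
  2. Q → V → D — V:chain[blocks] ⇒ blocked
  3. Q → V ← N → D — V:collider[open]; N:fork[blocks] ⇒ blocked
Because an active path exists, Q and D are not d-separated.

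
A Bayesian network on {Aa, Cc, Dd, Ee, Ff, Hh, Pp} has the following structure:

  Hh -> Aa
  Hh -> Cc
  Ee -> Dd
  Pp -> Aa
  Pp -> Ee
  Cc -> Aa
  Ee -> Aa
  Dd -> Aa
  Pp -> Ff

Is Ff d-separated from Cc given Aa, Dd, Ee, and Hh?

No

Enumerating the 6 paths from Ff to Cc and testing each for blocking by {Aa, Dd, Ee, Hh}:
  1. Ff ← Pp → Ee → Dd → Aa ← Cc — Pp:fork[open]; Ee:chain[blocks]; Dd:chain[blocks]; Aa:collider[open] ⇒ blocked
  2. Ff ← Pp → Ee → Dd → Aa ← Hh → Cc — Pp:fork[open]; Ee:chain[blocks]; Dd:chain[blocks]; Aa:collider[open]; Hh:fork[blocks] ⇒ blocked
  3. Ff ← Pp → Ee → Aa ← Cc — Pp:fork[open]; Ee:chain[blocks]; Aa:collider[open] ⇒ blocked
  4. Ff ← Pp → Ee → Aa ← Hh → Cc — Pp:fork[open]; Ee:chain[blocks]; Aa:collider[open]; Hh:fork[blocks] ⇒ blocked
  5. Ff ← Pp → Aa ← Cc — Pp:fork[open]; Aa:collider[open] ⇒ active
  6. Ff ← Pp → Aa ← Hh → Cc — Pp:fork[open]; Aa:collider[open]; Hh:fork[blocks] ⇒ blocked
At least one path is unblocked, so d-separation fails.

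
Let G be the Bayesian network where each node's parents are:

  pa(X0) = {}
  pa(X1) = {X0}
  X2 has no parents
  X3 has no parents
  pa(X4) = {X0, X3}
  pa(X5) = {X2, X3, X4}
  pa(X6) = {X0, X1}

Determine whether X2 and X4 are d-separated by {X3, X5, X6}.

There are 2 undirected paths between X2 and X4; checking each against the conditioning set {X3, X5, X6}:
  1. X2 → X5 ← X4 — X5:collider[open] ⇒ active
  2. X2 → X5 ← X3 → X4 — X5:collider[open]; X3:fork[blocks] ⇒ blocked
Because an active path exists, X2 and X4 are not d-separated.

No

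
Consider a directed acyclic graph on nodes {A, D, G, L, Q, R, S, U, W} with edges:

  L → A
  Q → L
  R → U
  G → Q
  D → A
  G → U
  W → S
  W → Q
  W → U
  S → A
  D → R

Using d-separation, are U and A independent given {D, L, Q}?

We examine all 5 paths between U and A:
  1. U ← G → Q → L → A — G:fork[open]; Q:chain[blocks]; L:chain[blocks] ⇒ blocked
  2. U ← G → Q ← W → S → A — G:fork[open]; Q:collider[open]; W:fork[open]; S:chain[open] ⇒ active
  3. U ← W → Q → L → A — W:fork[open]; Q:chain[blocks]; L:chain[blocks] ⇒ blocked
  4. U ← W → S → A — W:fork[open]; S:chain[open] ⇒ active
  5. U ← R ← D → A — R:chain[open]; D:fork[blocks] ⇒ blocked
Since the path U ← G → Q ← W → S → A is active, U and A are not d-separated given {D, L, Q}.

No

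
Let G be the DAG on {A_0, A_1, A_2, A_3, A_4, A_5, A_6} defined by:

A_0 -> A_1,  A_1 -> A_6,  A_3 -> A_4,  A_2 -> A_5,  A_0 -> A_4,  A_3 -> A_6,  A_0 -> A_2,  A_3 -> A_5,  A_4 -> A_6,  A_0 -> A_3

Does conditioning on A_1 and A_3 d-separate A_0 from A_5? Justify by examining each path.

No

There are 6 undirected paths between A_0 and A_5; checking each against the conditioning set {A_1, A_3}:
Path 1: A_0 → A_4 ← A_3 → A_5
  A_4 is a collider here and neither A_4 nor any of its descendants is conditioned on, so the collider stays closed — the path is blocked at A_4.
Path 2: A_0 → A_4 → A_6 ← A_3 → A_5
  A_6 is a collider here and neither A_6 nor any of its descendants is conditioned on, so the collider stays closed — the path is blocked at A_6.
Path 3: A_0 → A_3 → A_5
  A_3 is a chain here and A_3 is conditioned on, so the path is blocked at A_3.
Path 4: A_0 → A_2 → A_5
  A_2 is a chain and A_2 is not conditioned on — no node blocks this path, so it is active.
Path 5: A_0 → A_1 → A_6 ← A_4 ← A_3 → A_5
  A_1 is a chain here and A_1 is conditioned on, so the path is blocked at A_1.
Path 6: A_0 → A_1 → A_6 ← A_3 → A_5
  A_1 is a chain here and A_1 is conditioned on, so the path is blocked at A_1.
Because an active path exists, A_0 and A_5 are not d-separated.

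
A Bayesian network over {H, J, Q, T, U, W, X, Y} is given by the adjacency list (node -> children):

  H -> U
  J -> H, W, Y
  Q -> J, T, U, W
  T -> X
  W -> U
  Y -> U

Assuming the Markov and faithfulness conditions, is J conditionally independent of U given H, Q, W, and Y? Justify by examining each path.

6 paths connect J and U; each must be blocked for d-separation to hold:
Path 1: J ← Q → U
  Q is a fork here and Q is conditioned on, so the path is blocked at Q.
Path 2: J ← Q → W → U
  Q is a fork here and Q is conditioned on, so the path is blocked at Q.
Path 3: J → Y → U
  Y is a chain here and Y is conditioned on, so the path is blocked at Y.
Path 4: J → W ← Q → U
  Q is a fork here and Q is conditioned on, so the path is blocked at Q.
Path 5: J → W → U
  W is a chain here and W is conditioned on, so the path is blocked at W.
Path 6: J → H → U
  H is a chain here and H is conditioned on, so the path is blocked at H.
Every path is blocked, so J and U are d-separated given {H, Q, W, Y}.

Yes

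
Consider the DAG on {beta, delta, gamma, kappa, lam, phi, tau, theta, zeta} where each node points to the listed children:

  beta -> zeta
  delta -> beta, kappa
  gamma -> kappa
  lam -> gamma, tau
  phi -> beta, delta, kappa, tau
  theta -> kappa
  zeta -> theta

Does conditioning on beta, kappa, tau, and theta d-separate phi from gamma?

No

Enumerating the 6 paths from phi to gamma and testing each for blocking by {beta, kappa, tau, theta}:
Path 1: phi → tau ← lam → gamma
  tau is a collider and tau is conditioned on, which opens it; lam is a fork and lam is not conditioned on — no node blocks this path, so it is active.
Path 2: phi → delta → beta → zeta → theta → kappa ← gamma
  beta is a chain here and beta is conditioned on, so the path is blocked at beta.
Path 3: phi → delta → kappa ← gamma
  delta is a chain and delta is not conditioned on; kappa is a collider and kappa is conditioned on, which opens it — no node blocks this path, so it is active.
Path 4: phi → beta ← delta → kappa ← gamma
  beta is a collider and beta is conditioned on, which opens it; delta is a fork and delta is not conditioned on; kappa is a collider and kappa is conditioned on, which opens it — no node blocks this path, so it is active.
Path 5: phi → beta → zeta → theta → kappa ← gamma
  beta is a chain here and beta is conditioned on, so the path is blocked at beta.
Path 6: phi → kappa ← gamma
  kappa is a collider and kappa is conditioned on, which opens it — no node blocks this path, so it is active.
Since the path phi → tau ← lam → gamma is active, phi and gamma are not d-separated given {beta, kappa, tau, theta}.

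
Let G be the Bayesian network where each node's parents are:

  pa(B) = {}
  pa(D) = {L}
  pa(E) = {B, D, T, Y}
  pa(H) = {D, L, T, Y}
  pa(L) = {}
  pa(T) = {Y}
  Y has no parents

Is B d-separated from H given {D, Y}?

Yes

6 paths connect B and H; each must be blocked for d-separation to hold:
Path 1: B → E ← T → H
  E is a collider here and neither E nor any of its descendants is conditioned on, so the collider stays closed — the path is blocked at E.
Path 2: B → E ← T ← Y → H
  E is a collider here and neither E nor any of its descendants is conditioned on, so the collider stays closed — the path is blocked at E.
Path 3: B → E ← D → H
  E is a collider here and neither E nor any of its descendants is conditioned on, so the collider stays closed — the path is blocked at E.
Path 4: B → E ← D ← L → H
  E is a collider here and neither E nor any of its descendants is conditioned on, so the collider stays closed — the path is blocked at E.
Path 5: B → E ← Y → T → H
  E is a collider here and neither E nor any of its descendants is conditioned on, so the collider stays closed — the path is blocked at E.
Path 6: B → E ← Y → H
  E is a collider here and neither E nor any of its descendants is conditioned on, so the collider stays closed — the path is blocked at E.
Since every path is blocked, d-separation holds.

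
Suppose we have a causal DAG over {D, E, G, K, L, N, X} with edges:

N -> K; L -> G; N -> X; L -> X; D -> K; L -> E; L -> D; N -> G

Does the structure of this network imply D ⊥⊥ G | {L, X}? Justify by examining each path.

4 paths connect D and G; each must be blocked for d-separation to hold:
  1. D → K ← N → X ← L → G — K:collider[blocks]; N:fork[open]; X:collider[open]; L:fork[blocks] ⇒ blocked
  2. D → K ← N → G — K:collider[blocks]; N:fork[open] ⇒ blocked
  3. D ← L → X ← N → G — L:fork[blocks]; X:collider[open]; N:fork[open] ⇒ blocked
  4. D ← L → G — L:fork[blocks] ⇒ blocked
All paths are blocked; D ⊥ G | {L, X} holds.

Yes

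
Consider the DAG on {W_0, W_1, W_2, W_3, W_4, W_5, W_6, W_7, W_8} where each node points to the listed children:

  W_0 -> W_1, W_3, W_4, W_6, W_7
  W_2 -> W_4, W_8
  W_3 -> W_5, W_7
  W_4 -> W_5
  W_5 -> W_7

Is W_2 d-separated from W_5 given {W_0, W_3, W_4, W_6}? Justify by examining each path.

We examine all 5 paths between W_2 and W_5:
Path 1: W_2 → W_4 ← W_0 → W_3 → W_7 ← W_5
  W_0 is a fork here and W_0 is conditioned on, so the path is blocked at W_0.
Path 2: W_2 → W_4 ← W_0 → W_3 → W_5
  W_0 is a fork here and W_0 is conditioned on, so the path is blocked at W_0.
Path 3: W_2 → W_4 ← W_0 → W_7 ← W_3 → W_5
  W_0 is a fork here and W_0 is conditioned on, so the path is blocked at W_0.
Path 4: W_2 → W_4 ← W_0 → W_7 ← W_5
  W_0 is a fork here and W_0 is conditioned on, so the path is blocked at W_0.
Path 5: W_2 → W_4 → W_5
  W_4 is a chain here and W_4 is conditioned on, so the path is blocked at W_4.
Every path is blocked, so W_2 and W_5 are d-separated given {W_0, W_3, W_4, W_6}.

Yes — W_2 and W_5 are d-separated given {W_0, W_3, W_4, W_6}.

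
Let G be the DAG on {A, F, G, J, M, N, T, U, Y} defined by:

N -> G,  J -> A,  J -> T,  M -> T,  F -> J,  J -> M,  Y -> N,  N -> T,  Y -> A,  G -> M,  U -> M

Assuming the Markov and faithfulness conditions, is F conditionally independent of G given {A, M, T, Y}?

No

Enumerating the 6 paths from F to G and testing each for blocking by {A, M, T, Y}:
Path 1: F → J → T ← N → G
  J is a chain and J is not conditioned on; T is a collider and T is conditioned on, which opens it; N is a fork and N is not conditioned on — no node blocks this path, so it is active.
Path 2: F → J → T ← M ← G
  M is a chain here and M is conditioned on, so the path is blocked at M.
Path 3: F → J → A ← Y → N → T ← M ← G
  Y is a fork here and Y is conditioned on, so the path is blocked at Y.
Path 4: F → J → A ← Y → N → G
  Y is a fork here and Y is conditioned on, so the path is blocked at Y.
Path 5: F → J → M → T ← N → G
  M is a chain here and M is conditioned on, so the path is blocked at M.
Path 6: F → J → M ← G
  J is a chain and J is not conditioned on; M is a collider and M is conditioned on, which opens it — no node blocks this path, so it is active.
At least one path is unblocked, so d-separation fails.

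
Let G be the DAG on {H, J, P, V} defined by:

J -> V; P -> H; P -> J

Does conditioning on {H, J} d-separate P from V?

Yes — P and V are d-separated given {H, J}.

There is one path between P and V:
Path 1: P → J → V
  J is a chain here and J is conditioned on, so the path is blocked at J.
All paths are blocked; P ⊥ V | {H, J} holds.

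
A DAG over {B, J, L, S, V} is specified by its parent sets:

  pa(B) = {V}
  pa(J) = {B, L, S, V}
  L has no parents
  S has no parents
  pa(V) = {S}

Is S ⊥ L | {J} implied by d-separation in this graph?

There are 3 undirected paths between S and L; checking each against the conditioning set {J}:
Path 1: S → V → J ← L
  V is a chain and V is not conditioned on; J is a collider and J is conditioned on, which opens it — no node blocks this path, so it is active.
Path 2: S → V → B → J ← L
  V is a chain and V is not conditioned on; B is a chain and B is not conditioned on; J is a collider and J is conditioned on, which opens it — no node blocks this path, so it is active.
Path 3: S → J ← L
  J is a collider and J is conditioned on, which opens it — no node blocks this path, so it is active.
Because an active path exists, S and L are not d-separated.

No — S and L are not d-separated given {J}.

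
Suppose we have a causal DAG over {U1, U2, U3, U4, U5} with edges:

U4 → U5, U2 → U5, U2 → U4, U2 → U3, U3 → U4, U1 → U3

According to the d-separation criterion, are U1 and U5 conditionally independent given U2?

4 paths connect U1 and U5; each must be blocked for d-separation to hold:
Path 1: U1 → U3 ← U2 → U5
  U3 is a collider here and neither U3 nor any of its descendants is conditioned on, so the collider stays closed — the path is blocked at U3.
Path 2: U1 → U3 ← U2 → U4 → U5
  U3 is a collider here and neither U3 nor any of its descendants is conditioned on, so the collider stays closed — the path is blocked at U3.
Path 3: U1 → U3 → U4 ← U2 → U5
  U4 is a collider here and neither U4 nor any of its descendants is conditioned on, so the collider stays closed — the path is blocked at U4.
Path 4: U1 → U3 → U4 → U5
  U3 is a chain and U3 is not conditioned on; U4 is a chain and U4 is not conditioned on — no node blocks this path, so it is active.
At least one path is unblocked, so d-separation fails.

No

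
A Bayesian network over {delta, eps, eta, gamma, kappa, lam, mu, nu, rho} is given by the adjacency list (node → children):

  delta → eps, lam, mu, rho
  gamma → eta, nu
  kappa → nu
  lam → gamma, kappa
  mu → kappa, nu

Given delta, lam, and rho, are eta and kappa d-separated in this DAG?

6 paths connect eta and kappa; each must be blocked for d-separation to hold:
Path 1: eta ← gamma → nu ← mu ← delta → lam → kappa
  nu is a collider here and neither nu nor any of its descendants is conditioned on, so the collider stays closed — the path is blocked at nu.
Path 2: eta ← gamma → nu ← mu → kappa
  nu is a collider here and neither nu nor any of its descendants is conditioned on, so the collider stays closed — the path is blocked at nu.
Path 3: eta ← gamma → nu ← kappa
  nu is a collider here and neither nu nor any of its descendants is conditioned on, so the collider stays closed — the path is blocked at nu.
Path 4: eta ← gamma ← lam ← delta → mu → nu ← kappa
  lam is a chain here and lam is conditioned on, so the path is blocked at lam.
Path 5: eta ← gamma ← lam ← delta → mu → kappa
  lam is a chain here and lam is conditioned on, so the path is blocked at lam.
Path 6: eta ← gamma ← lam → kappa
  lam is a fork here and lam is conditioned on, so the path is blocked at lam.
Since every path is blocked, d-separation holds.

Yes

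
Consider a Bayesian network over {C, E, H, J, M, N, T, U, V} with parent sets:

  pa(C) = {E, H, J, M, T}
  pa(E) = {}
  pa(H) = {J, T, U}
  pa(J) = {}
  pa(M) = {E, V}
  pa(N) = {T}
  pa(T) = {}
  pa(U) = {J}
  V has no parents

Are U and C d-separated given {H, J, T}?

Enumerating the 6 paths from U to C and testing each for blocking by {H, J, T}:
Path 1: U → H ← J → C
  J is a fork here and J is conditioned on, so the path is blocked at J.
Path 2: U → H → C
  H is a chain here and H is conditioned on, so the path is blocked at H.
Path 3: U → H ← T → C
  T is a fork here and T is conditioned on, so the path is blocked at T.
Path 4: U ← J → H → C
  J is a fork here and J is conditioned on, so the path is blocked at J.
Path 5: U ← J → H ← T → C
  J is a fork here and J is conditioned on, so the path is blocked at J.
Path 6: U ← J → C
  J is a fork here and J is conditioned on, so the path is blocked at J.
Since every path is blocked, d-separation holds.

Yes — U and C are d-separated given {H, J, T}.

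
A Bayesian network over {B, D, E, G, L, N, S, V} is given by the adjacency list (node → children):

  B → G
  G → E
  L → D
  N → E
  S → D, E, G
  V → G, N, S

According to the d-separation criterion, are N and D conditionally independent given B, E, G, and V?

No — N and D are not d-separated given {B, E, G, V}.

We examine all 6 paths between N and D:
  1. N ← V → S → D — V:fork[blocks]; S:chain[open] ⇒ blocked
  2. N ← V → G ← S → D — V:fork[blocks]; G:collider[open]; S:fork[open] ⇒ blocked
  3. N ← V → G → E ← S → D — V:fork[blocks]; G:chain[blocks]; E:collider[open]; S:fork[open] ⇒ blocked
  4. N → E ← S → D — E:collider[open]; S:fork[open] ⇒ active
  5. N → E ← G ← S → D — E:collider[open]; G:chain[blocks]; S:fork[open] ⇒ blocked
  6. N → E ← G ← V → S → D — E:collider[open]; G:chain[blocks]; V:fork[blocks]; S:chain[open] ⇒ blocked
At least one path is unblocked, so d-separation fails.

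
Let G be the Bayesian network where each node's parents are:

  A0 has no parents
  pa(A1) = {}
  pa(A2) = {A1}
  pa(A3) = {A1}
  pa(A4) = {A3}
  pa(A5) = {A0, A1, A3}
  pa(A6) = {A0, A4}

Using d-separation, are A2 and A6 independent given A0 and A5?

Enumerating the 4 paths from A2 to A6 and testing each for blocking by {A0, A5}:
  1. A2 ← A1 → A5 ← A3 → A4 → A6 — A1:fork[open]; A5:collider[open]; A3:fork[open]; A4:chain[open] ⇒ active
  2. A2 ← A1 → A5 ← A0 → A6 — A1:fork[open]; A5:collider[open]; A0:fork[blocks] ⇒ blocked
  3. A2 ← A1 → A3 → A5 ← A0 → A6 — A1:fork[open]; A3:chain[open]; A5:collider[open]; A0:fork[blocks] ⇒ blocked
  4. A2 ← A1 → A3 → A4 → A6 — A1:fork[open]; A3:chain[open]; A4:chain[open] ⇒ active
Since the path A2 ← A1 → A5 ← A3 → A4 → A6 is active, A2 and A6 are not d-separated given {A0, A5}.

No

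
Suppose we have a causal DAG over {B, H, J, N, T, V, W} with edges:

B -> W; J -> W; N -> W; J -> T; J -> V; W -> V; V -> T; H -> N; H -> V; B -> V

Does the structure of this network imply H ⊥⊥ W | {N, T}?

We examine all 5 paths between H and W:
Path 1: H → V → T ← J → W
  V is a chain and V is not conditioned on; T is a collider and T is conditioned on, which opens it; J is a fork and J is not conditioned on — no node blocks this path, so it is active.
Path 2: H → V ← W
  V is a collider and its descendant T is conditioned on, which opens it — no node blocks this path, so it is active.
Path 3: H → V ← B → W
  V is a collider and its descendant T is conditioned on, which opens it; B is a fork and B is not conditioned on — no node blocks this path, so it is active.
Path 4: H → V ← J → W
  V is a collider and its descendant T is conditioned on, which opens it; J is a fork and J is not conditioned on — no node blocks this path, so it is active.
Path 5: H → N → W
  N is a chain here and N is conditioned on, so the path is blocked at N.
At least one path is unblocked, so d-separation fails.

No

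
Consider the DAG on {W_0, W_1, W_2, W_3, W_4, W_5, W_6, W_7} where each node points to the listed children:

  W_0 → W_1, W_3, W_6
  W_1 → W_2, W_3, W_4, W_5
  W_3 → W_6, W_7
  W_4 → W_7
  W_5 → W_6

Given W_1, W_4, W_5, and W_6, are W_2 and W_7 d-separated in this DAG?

Yes

6 paths connect W_2 and W_7; each must be blocked for d-separation to hold:
Path 1: W_2 ← W_1 → W_4 → W_7
  W_1 is a fork here and W_1 is conditioned on, so the path is blocked at W_1.
Path 2: W_2 ← W_1 → W_3 → W_7
  W_1 is a fork here and W_1 is conditioned on, so the path is blocked at W_1.
Path 3: W_2 ← W_1 → W_5 → W_6 ← W_3 → W_7
  W_1 is a fork here and W_1 is conditioned on, so the path is blocked at W_1.
Path 4: W_2 ← W_1 → W_5 → W_6 ← W_0 → W_3 → W_7
  W_1 is a fork here and W_1 is conditioned on, so the path is blocked at W_1.
Path 5: W_2 ← W_1 ← W_0 → W_3 → W_7
  W_1 is a chain here and W_1 is conditioned on, so the path is blocked at W_1.
Path 6: W_2 ← W_1 ← W_0 → W_6 ← W_3 → W_7
  W_1 is a chain here and W_1 is conditioned on, so the path is blocked at W_1.
Every path is blocked, so W_2 and W_7 are d-separated given {W_1, W_4, W_5, W_6}.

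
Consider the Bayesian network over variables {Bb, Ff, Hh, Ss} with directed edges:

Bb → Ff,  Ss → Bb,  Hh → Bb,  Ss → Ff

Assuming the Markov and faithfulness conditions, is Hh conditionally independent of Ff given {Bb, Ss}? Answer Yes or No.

Enumerating the 2 paths from Hh to Ff and testing each for blocking by {Bb, Ss}:
Path 1: Hh → Bb → Ff
  Bb is a chain here and Bb is conditioned on, so the path is blocked at Bb.
Path 2: Hh → Bb ← Ss → Ff
  Ss is a fork here and Ss is conditioned on, so the path is blocked at Ss.
Every path is blocked, so Hh and Ff are d-separated given {Bb, Ss}.

Yes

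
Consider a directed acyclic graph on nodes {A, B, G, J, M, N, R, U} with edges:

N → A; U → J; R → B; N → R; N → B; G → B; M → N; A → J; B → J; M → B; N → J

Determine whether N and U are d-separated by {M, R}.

Yes

5 paths connect N and U; each must be blocked for d-separation to hold:
  1. N → J ← U — J:collider[blocks] ⇒ blocked
  2. N → R → B → J ← U — R:chain[blocks]; B:chain[open]; J:collider[blocks] ⇒ blocked
  3. N ← M → B → J ← U — M:fork[blocks]; B:chain[open]; J:collider[blocks] ⇒ blocked
  4. N → A → J ← U — A:chain[open]; J:collider[blocks] ⇒ blocked
  5. N → B → J ← U — B:chain[open]; J:collider[blocks] ⇒ blocked
All paths are blocked; N ⊥ U | {M, R} holds.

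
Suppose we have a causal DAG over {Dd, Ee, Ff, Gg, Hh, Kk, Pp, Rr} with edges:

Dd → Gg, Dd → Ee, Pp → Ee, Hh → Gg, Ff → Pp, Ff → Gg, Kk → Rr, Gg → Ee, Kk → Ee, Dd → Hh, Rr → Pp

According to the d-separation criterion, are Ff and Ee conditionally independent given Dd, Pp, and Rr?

No — Ff and Ee are not d-separated given {Dd, Pp, Rr}.

5 paths connect Ff and Ee; each must be blocked for d-separation to hold:
Path 1: Ff → Gg ← Dd → Ee
  Gg is a collider here and neither Gg nor any of its descendants is conditioned on, so the collider stays closed — the path is blocked at Gg.
Path 2: Ff → Gg → Ee
  Gg is a chain and Gg is not conditioned on — no node blocks this path, so it is active.
Path 3: Ff → Gg ← Hh ← Dd → Ee
  Gg is a collider here and neither Gg nor any of its descendants is conditioned on, so the collider stays closed — the path is blocked at Gg.
Path 4: Ff → Pp ← Rr ← Kk → Ee
  Rr is a chain here and Rr is conditioned on, so the path is blocked at Rr.
Path 5: Ff → Pp → Ee
  Pp is a chain here and Pp is conditioned on, so the path is blocked at Pp.
Because an active path exists, Ff and Ee are not d-separated.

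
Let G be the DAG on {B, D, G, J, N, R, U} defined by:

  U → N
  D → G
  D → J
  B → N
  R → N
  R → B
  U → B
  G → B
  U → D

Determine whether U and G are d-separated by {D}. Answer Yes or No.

Enumerating the 4 paths from U to G and testing each for blocking by {D}:
  1. U → N ← R → B ← G — N:collider[blocks]; R:fork[open]; B:collider[blocks] ⇒ blocked
  2. U → N ← B ← G — N:collider[blocks]; B:chain[open] ⇒ blocked
  3. U → D → G — D:chain[blocks] ⇒ blocked
  4. U → B ← G — B:collider[blocks] ⇒ blocked
Every path is blocked, so U and G are d-separated given {D}.

Yes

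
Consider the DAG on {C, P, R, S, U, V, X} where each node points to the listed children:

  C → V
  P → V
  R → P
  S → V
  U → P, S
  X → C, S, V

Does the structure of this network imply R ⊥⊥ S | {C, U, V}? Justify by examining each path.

No

We examine all 4 paths between R and S:
  1. R → P → V ← X → S — P:chain[open]; V:collider[open]; X:fork[open] ⇒ active
  2. R → P → V ← C ← X → S — P:chain[open]; V:collider[open]; C:chain[blocks]; X:fork[open] ⇒ blocked
  3. R → P → V ← S — P:chain[open]; V:collider[open] ⇒ active
  4. R → P ← U → S — P:collider[open]; U:fork[blocks] ⇒ blocked
At least one path is unblocked, so d-separation fails.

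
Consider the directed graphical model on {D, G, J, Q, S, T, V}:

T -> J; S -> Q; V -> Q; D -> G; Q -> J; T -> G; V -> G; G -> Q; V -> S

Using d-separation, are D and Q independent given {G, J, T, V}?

Yes

There are 4 undirected paths between D and Q; checking each against the conditioning set {G, J, T, V}:
Path 1: D → G ← T → J ← Q
  T is a fork here and T is conditioned on, so the path is blocked at T.
Path 2: D → G ← V → Q
  V is a fork here and V is conditioned on, so the path is blocked at V.
Path 3: D → G ← V → S → Q
  V is a fork here and V is conditioned on, so the path is blocked at V.
Path 4: D → G → Q
  G is a chain here and G is conditioned on, so the path is blocked at G.
Every path is blocked, so D and Q are d-separated given {G, J, T, V}.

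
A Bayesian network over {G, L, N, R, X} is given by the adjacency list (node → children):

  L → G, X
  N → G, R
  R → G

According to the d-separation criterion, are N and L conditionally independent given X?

We examine all 2 paths between N and L:
Path 1: N → G ← L
  G is a collider here and neither G nor any of its descendants is conditioned on, so the collider stays closed — the path is blocked at G.
Path 2: N → R → G ← L
  G is a collider here and neither G nor any of its descendants is conditioned on, so the collider stays closed — the path is blocked at G.
All paths are blocked; N ⊥ L | {X} holds.

Yes — N and L are d-separated given {X}.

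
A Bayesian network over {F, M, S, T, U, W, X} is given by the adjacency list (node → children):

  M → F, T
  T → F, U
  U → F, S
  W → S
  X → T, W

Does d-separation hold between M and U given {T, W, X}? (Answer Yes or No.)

Yes — M and U are d-separated given {T, W, X}.

6 paths connect M and U; each must be blocked for d-separation to hold:
Path 1: M → F ← U
  F is a collider here and neither F nor any of its descendants is conditioned on, so the collider stays closed — the path is blocked at F.
Path 2: M → F ← T → U
  F is a collider here and neither F nor any of its descendants is conditioned on, so the collider stays closed — the path is blocked at F.
Path 3: M → F ← T ← X → W → S ← U
  F is a collider here and neither F nor any of its descendants is conditioned on, so the collider stays closed — the path is blocked at F.
Path 4: M → T → F ← U
  T is a chain here and T is conditioned on, so the path is blocked at T.
Path 5: M → T → U
  T is a chain here and T is conditioned on, so the path is blocked at T.
Path 6: M → T ← X → W → S ← U
  X is a fork here and X is conditioned on, so the path is blocked at X.
All paths are blocked; M ⊥ U | {T, W, X} holds.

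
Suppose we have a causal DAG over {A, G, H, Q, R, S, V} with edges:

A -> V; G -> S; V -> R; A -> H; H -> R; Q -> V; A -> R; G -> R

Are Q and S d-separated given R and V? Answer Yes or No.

No

There are 3 undirected paths between Q and S; checking each against the conditioning set {R, V}:
  1. Q → V → R ← G → S — V:chain[blocks]; R:collider[open]; G:fork[open] ⇒ blocked
  2. Q → V ← A → R ← G → S — V:collider[open]; A:fork[open]; R:collider[open]; G:fork[open] ⇒ active
  3. Q → V ← A → H → R ← G → S — V:collider[open]; A:fork[open]; H:chain[open]; R:collider[open]; G:fork[open] ⇒ active
Since the path Q → V ← A → R ← G → S is active, Q and S are not d-separated given {R, V}.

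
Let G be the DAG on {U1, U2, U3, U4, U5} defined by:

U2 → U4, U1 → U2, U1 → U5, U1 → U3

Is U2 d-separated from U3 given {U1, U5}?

There is one path between U2 and U3:
Path 1: U2 ← U1 → U3
  U1 is a fork here and U1 is conditioned on, so the path is blocked at U1.
Every path is blocked, so U2 and U3 are d-separated given {U1, U5}.

Yes — U2 and U3 are d-separated given {U1, U5}.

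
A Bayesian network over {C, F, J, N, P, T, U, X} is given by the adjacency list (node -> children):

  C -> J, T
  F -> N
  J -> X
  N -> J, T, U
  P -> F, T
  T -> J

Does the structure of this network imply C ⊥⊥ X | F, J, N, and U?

There are 4 undirected paths between C and X; checking each against the conditioning set {F, J, N, U}:
  1. C → T ← N → J → X — T:collider[open]; N:fork[blocks]; J:chain[blocks] ⇒ blocked
  2. C → T ← P → F → N → J → X — T:collider[open]; P:fork[open]; F:chain[blocks]; N:chain[blocks]; J:chain[blocks] ⇒ blocked
  3. C → T → J → X — T:chain[open]; J:chain[blocks] ⇒ blocked
  4. C → J → X — J:chain[blocks] ⇒ blocked
Since every path is blocked, d-separation holds.

Yes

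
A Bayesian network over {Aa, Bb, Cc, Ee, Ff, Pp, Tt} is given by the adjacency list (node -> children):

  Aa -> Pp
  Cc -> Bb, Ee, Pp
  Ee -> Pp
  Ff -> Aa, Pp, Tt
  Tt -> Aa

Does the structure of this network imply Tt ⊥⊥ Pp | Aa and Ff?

Enumerating the 4 paths from Tt to Pp and testing each for blocking by {Aa, Ff}:
Path 1: Tt → Aa ← Ff → Pp
  Ff is a fork here and Ff is conditioned on, so the path is blocked at Ff.
Path 2: Tt → Aa → Pp
  Aa is a chain here and Aa is conditioned on, so the path is blocked at Aa.
Path 3: Tt ← Ff → Aa → Pp
  Ff is a fork here and Ff is conditioned on, so the path is blocked at Ff.
Path 4: Tt ← Ff → Pp
  Ff is a fork here and Ff is conditioned on, so the path is blocked at Ff.
Every path is blocked, so Tt and Pp are d-separated given {Aa, Ff}.

Yes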